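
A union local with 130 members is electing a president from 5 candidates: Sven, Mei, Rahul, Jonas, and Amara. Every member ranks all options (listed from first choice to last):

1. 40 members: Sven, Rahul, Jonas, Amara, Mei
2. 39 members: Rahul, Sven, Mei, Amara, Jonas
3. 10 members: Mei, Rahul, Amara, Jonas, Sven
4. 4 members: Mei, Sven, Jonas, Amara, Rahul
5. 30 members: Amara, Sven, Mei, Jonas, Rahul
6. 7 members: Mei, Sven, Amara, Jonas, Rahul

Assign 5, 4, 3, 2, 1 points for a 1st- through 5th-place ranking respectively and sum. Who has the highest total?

Sven

Sven: 40·5 + 39·4 + 10·1 + 4·4 + 30·4 + 7·4 = 530
Mei: 40·1 + 39·3 + 10·5 + 4·5 + 30·3 + 7·5 = 352
Rahul: 40·4 + 39·5 + 10·4 + 4·1 + 30·1 + 7·1 = 436
Jonas: 40·3 + 39·1 + 10·2 + 4·3 + 30·2 + 7·2 = 265
Amara: 40·2 + 39·2 + 10·3 + 4·2 + 30·5 + 7·3 = 367
Sven has the highest Borda score (530).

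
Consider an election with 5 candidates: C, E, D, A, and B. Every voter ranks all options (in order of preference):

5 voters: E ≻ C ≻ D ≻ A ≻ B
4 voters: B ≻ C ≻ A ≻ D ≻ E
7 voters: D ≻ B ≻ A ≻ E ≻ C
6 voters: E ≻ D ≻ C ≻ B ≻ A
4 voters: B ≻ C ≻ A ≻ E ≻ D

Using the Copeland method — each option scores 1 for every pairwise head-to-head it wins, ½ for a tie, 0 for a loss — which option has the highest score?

C: beats A; ties D; loses to E and B → score 1.5.
E: beats C and D; loses to A and B → score 2.
D: beats A and B; ties C; loses to E → score 2.5.
A: beats E; loses to C, D, and B → score 1.
B: beats C, E, and A; loses to D → score 3.
B has the best pairwise record.

B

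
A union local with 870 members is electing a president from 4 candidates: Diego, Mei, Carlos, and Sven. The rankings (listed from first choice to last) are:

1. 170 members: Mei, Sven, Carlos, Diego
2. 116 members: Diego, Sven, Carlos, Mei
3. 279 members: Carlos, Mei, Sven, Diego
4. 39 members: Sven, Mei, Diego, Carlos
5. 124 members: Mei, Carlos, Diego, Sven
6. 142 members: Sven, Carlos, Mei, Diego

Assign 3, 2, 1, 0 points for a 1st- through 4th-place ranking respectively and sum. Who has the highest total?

Mei

Diego: 170·0 + 116·3 + 279·0 + 39·1 + 124·1 + 142·0 = 511
Mei: 170·3 + 116·0 + 279·2 + 39·2 + 124·3 + 142·1 = 1660
Carlos: 170·1 + 116·1 + 279·3 + 39·0 + 124·2 + 142·2 = 1655
Sven: 170·2 + 116·2 + 279·1 + 39·3 + 124·0 + 142·3 = 1394
Mei has the highest Borda score (1660).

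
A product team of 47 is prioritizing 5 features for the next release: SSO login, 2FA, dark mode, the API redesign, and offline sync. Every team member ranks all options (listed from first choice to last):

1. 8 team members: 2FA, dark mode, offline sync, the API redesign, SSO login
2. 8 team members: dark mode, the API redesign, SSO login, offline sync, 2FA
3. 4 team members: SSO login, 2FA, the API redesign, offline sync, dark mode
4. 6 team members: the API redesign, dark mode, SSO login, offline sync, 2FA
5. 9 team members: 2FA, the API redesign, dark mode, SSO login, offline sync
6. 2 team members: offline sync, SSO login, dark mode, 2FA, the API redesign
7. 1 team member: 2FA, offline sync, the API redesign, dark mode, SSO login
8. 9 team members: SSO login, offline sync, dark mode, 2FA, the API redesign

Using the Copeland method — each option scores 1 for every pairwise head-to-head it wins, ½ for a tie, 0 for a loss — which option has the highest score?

dark mode

SSO login: beats 2FA and offline sync; loses to dark mode and the API redesign → score 2.
2FA: beats the API redesign; loses to SSO login, dark mode, and offline sync → score 1.
dark mode: beats SSO login, 2FA, the API redesign, and offline sync → score 4.
the API redesign: beats SSO login and offline sync; loses to 2FA and dark mode → score 2.
offline sync: beats 2FA; loses to SSO login, dark mode, and the API redesign → score 1.
dark mode has the best pairwise record.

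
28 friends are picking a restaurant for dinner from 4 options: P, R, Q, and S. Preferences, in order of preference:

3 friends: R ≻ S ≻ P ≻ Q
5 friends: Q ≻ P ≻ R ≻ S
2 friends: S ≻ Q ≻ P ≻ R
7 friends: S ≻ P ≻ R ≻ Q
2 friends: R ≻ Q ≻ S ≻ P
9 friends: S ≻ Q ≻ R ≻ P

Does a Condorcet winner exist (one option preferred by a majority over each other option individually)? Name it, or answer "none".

S

S vs P: 23–5 for S.
S vs R: 18–10 for S.
S vs Q: 21–7 for S.
S beats every other option head-to-head.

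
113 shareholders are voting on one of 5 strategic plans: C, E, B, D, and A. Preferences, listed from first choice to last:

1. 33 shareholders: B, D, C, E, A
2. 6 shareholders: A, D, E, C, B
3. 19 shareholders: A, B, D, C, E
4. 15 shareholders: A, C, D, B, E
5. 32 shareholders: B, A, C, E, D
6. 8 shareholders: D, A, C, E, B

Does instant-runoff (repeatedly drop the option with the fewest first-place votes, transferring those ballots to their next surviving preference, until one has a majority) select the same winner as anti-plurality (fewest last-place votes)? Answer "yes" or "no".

Instant-runoff — R1 C 0, E 0, B 65, D 8, A 40 (B winner). Winner: B.
Anti-plurality — last-place votes: C 0, E 34, B 14, D 32, A 33. Winner: C.
The two methods disagree.

no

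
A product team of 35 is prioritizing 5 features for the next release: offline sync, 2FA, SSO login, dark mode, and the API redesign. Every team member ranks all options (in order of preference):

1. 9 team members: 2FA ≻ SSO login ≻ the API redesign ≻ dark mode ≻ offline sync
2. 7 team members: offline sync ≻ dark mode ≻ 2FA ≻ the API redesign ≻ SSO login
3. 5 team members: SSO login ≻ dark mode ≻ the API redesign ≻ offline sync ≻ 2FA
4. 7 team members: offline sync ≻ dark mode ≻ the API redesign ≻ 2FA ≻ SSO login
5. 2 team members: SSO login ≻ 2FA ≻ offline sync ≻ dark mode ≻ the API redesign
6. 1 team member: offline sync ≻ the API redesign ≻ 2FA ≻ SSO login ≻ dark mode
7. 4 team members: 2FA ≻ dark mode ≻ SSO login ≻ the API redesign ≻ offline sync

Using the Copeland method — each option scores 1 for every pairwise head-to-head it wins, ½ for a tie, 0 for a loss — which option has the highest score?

dark mode

offline sync: beats 2FA; loses to SSO login, dark mode, and the API redesign → score 1.
2FA: beats SSO login and the API redesign; loses to offline sync and dark mode → score 2.
SSO login: beats offline sync and the API redesign; loses to 2FA and dark mode → score 2.
dark mode: beats offline sync, 2FA, SSO login, and the API redesign → score 4.
the API redesign: beats offline sync; loses to 2FA, SSO login, and dark mode → score 1.
dark mode has the best pairwise record.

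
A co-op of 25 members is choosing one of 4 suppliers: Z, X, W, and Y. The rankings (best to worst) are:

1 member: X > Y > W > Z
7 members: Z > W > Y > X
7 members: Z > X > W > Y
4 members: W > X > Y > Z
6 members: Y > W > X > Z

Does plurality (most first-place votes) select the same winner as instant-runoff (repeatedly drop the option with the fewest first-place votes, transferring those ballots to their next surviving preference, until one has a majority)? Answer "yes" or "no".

Plurality — first-place votes: Z 14, X 1, W 4, Y 6. Winner: Z.
Instant-runoff — R1 Z 14, X 1, W 4, Y 6 (Z winner). Winner: Z.
The two methods agree.

yes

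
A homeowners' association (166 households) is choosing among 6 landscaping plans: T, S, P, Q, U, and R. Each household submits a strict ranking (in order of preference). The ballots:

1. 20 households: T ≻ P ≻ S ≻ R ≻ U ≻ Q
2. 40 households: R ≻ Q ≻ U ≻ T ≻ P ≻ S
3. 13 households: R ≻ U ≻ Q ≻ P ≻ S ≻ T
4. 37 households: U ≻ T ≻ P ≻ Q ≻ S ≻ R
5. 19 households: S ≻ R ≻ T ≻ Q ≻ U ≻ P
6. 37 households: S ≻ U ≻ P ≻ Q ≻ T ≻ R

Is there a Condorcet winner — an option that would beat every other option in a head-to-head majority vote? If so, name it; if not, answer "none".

none

Checking pairwise contests:
Q beats T 90–76.
T beats S 97–69.
T beats P 116–50.
P beats Q 94–72.
R beats U 92–74.
T beats R 94–72.
Every option loses at least one head-to-head, so there is no Condorcet winner.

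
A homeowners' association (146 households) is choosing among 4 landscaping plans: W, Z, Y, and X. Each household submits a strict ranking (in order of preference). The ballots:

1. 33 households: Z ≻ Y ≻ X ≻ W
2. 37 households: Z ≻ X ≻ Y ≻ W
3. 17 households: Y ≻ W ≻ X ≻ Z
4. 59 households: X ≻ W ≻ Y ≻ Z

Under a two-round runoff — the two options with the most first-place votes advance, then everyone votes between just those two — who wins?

X

Round 1 first-place votes: W 0, Z 70, Y 17, X 59.
Z and X advance.
Runoff: Z is preferred to X by 70 voters; X by 76.
X wins the runoff.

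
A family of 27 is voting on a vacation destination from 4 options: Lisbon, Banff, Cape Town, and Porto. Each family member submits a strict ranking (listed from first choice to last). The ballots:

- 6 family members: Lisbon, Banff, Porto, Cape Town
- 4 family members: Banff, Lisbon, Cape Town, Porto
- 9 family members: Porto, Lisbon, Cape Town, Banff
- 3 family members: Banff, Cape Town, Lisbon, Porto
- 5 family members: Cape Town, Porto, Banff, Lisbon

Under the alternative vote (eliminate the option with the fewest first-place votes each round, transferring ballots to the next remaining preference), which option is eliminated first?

Cape Town

Round 1: Lisbon 6, Banff 7, Cape Town 5, Porto 9. Eliminate Cape Town.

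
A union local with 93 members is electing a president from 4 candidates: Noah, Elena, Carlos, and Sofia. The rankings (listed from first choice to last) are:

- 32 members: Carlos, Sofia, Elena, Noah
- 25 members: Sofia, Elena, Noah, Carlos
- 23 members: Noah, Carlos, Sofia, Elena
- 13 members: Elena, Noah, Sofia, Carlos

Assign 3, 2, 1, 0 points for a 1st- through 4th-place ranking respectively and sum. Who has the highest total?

Sofia

Noah: 32·0 + 25·1 + 23·3 + 13·2 = 120
Elena: 32·1 + 25·2 + 23·0 + 13·3 = 121
Carlos: 32·3 + 25·0 + 23·2 + 13·0 = 142
Sofia: 32·2 + 25·3 + 23·1 + 13·1 = 175
Sofia has the highest Borda score (175).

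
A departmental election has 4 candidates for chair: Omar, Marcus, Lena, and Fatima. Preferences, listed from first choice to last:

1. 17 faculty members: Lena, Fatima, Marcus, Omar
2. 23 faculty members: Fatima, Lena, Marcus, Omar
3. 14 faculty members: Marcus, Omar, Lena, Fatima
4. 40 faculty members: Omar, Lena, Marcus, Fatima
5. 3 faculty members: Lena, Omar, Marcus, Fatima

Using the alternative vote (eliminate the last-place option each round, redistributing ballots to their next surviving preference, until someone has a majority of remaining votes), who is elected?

Omar

Round 1: Omar 40, Marcus 14, Lena 20, Fatima 23. Eliminate Marcus.
Round 2: Omar 54, Lena 20, Fatima 23. Omar has a majority.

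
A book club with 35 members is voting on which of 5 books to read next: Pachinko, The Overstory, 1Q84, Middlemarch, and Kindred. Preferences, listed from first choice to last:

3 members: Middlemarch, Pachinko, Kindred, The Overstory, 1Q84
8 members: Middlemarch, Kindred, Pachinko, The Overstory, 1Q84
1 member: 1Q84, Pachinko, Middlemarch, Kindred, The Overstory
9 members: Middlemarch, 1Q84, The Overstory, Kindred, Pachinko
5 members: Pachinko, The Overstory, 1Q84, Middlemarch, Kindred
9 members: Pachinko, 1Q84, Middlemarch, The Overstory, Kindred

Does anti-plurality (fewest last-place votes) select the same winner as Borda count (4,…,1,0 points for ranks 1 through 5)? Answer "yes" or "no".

yes

Anti-plurality — last-place votes: Pachinko 9, The Overstory 1, 1Q84 11, Middlemarch 0, Kindred 14. Winner: Middlemarch.
Borda — scores: Pachinko 84, The Overstory 53, 1Q84 68, Middlemarch 105, Kindred 40. Winner: Middlemarch.
The two methods agree.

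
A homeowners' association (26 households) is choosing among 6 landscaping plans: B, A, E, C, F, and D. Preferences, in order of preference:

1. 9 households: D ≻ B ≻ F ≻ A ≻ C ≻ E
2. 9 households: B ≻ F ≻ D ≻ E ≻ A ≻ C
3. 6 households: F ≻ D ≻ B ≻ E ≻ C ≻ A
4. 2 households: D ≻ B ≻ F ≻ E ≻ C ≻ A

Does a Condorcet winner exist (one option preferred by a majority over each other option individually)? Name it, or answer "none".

none

Checking pairwise contests:
D beats B 17–9.
B beats A 26–0.
B beats E 26–0.
B beats C 26–0.
B beats F 20–6.
F beats D 15–11.
Every option loses at least one head-to-head, so there is no Condorcet winner.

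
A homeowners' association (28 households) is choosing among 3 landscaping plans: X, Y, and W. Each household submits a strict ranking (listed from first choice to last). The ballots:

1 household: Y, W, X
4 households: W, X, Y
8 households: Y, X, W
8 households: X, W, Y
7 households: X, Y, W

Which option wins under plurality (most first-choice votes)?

X

First-place votes: X 15, Y 9, W 4.
X has the most first-place votes.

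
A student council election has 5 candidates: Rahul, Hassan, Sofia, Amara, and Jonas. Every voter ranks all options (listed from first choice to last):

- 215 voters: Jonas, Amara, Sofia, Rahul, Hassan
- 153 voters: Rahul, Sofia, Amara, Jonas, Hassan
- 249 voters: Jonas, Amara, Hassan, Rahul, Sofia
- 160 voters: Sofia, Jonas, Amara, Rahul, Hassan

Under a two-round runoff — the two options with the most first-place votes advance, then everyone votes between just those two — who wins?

Round 1 first-place votes: Rahul 153, Hassan 0, Sofia 160, Amara 0, Jonas 464.
Jonas and Sofia advance.
Runoff: Jonas is preferred to Sofia by 464 voters; Sofia by 313.
Jonas wins the runoff.

Jonas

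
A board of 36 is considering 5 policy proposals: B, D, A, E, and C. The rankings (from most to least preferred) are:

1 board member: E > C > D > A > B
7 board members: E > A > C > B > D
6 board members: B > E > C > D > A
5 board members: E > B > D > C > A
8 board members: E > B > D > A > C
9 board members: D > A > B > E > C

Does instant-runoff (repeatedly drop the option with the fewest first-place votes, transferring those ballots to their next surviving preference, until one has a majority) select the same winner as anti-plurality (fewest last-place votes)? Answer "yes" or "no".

Instant-runoff — R1 B 6, D 9, A 0, E 21, C 0 (E winner). Winner: E.
Anti-plurality — last-place votes: B 1, D 7, A 11, E 0, C 17. Winner: E.
The two methods agree.

yes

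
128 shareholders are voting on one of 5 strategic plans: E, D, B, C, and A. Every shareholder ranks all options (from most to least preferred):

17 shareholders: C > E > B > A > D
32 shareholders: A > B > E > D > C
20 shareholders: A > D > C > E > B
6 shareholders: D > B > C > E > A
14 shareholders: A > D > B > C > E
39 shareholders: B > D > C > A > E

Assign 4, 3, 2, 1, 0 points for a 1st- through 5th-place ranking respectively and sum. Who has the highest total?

B

E: 17·3 + 32·2 + 20·1 + 6·1 + 14·0 + 39·0 = 141
D: 17·0 + 32·1 + 20·3 + 6·4 + 14·3 + 39·3 = 275
B: 17·2 + 32·3 + 20·0 + 6·3 + 14·2 + 39·4 = 332
C: 17·4 + 32·0 + 20·2 + 6·2 + 14·1 + 39·2 = 212
A: 17·1 + 32·4 + 20·4 + 6·0 + 14·4 + 39·1 = 320
B has the highest Borda score (332).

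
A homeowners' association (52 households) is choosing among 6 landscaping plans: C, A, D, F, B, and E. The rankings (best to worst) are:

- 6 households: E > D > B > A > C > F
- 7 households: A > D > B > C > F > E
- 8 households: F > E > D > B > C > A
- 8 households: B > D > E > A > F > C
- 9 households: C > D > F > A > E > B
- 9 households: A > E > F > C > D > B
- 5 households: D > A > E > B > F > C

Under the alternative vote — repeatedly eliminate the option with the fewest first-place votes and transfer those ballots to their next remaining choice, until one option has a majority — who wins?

Round 1: C 9, A 16, D 5, F 8, B 8, E 6. Eliminate D.
Round 2: C 9, A 21, F 8, B 8, E 6. Eliminate E.
Round 3: C 9, A 21, F 8, B 14. Eliminate F.
Round 4: C 9, A 21, B 22. Eliminate C.
Round 5: A 30, B 22. A has a majority.

A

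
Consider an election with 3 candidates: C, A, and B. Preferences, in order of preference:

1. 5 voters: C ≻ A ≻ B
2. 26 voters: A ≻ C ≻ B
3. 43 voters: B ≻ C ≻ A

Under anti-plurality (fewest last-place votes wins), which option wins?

Last-place votes: C 0, A 43, B 31.
C is ranked last by the fewest voters, so C wins.

C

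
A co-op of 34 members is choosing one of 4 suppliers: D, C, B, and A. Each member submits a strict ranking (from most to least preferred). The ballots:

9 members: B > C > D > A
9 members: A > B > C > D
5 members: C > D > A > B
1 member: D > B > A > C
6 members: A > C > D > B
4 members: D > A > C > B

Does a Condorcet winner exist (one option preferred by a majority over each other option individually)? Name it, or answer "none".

none

Checking pairwise contests:
C beats D 29–5.
B beats C 19–15.
A beats B 24–10.
D beats A 19–15.
Every option loses at least one head-to-head, so there is no Condorcet winner.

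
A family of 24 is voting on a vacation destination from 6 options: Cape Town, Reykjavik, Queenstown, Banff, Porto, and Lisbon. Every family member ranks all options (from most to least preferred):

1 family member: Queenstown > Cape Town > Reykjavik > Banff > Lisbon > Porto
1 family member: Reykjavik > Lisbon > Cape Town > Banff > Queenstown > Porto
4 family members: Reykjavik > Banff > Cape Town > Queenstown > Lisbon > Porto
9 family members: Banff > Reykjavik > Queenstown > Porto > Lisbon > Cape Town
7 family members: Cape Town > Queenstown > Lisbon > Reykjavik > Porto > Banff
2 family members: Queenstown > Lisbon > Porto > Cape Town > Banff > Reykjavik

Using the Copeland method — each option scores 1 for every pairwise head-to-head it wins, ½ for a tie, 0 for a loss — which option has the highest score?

Cape Town: beats Porto; ties Queenstown and Lisbon; loses to Reykjavik and Banff → score 2.
Reykjavik: beats Cape Town, Queenstown, Banff, Porto, and Lisbon → score 5.
Queenstown: beats Porto and Lisbon; ties Cape Town; loses to Reykjavik and Banff → score 2.5.
Banff: beats Cape Town, Queenstown, Porto, and Lisbon; loses to Reykjavik → score 4.
Porto: loses to Cape Town, Reykjavik, Queenstown, Banff, and Lisbon → score 0.
Lisbon: beats Porto; ties Cape Town; loses to Reykjavik, Queenstown, and Banff → score 1.5.
Reykjavik has the best pairwise record.

Reykjavik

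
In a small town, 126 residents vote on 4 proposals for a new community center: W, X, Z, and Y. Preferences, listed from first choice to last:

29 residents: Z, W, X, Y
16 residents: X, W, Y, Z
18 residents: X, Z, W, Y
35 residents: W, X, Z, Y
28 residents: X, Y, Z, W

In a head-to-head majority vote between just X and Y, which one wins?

Voters preferring X to Y: 126; preferring Y to X: 0.
X wins the head-to-head.

X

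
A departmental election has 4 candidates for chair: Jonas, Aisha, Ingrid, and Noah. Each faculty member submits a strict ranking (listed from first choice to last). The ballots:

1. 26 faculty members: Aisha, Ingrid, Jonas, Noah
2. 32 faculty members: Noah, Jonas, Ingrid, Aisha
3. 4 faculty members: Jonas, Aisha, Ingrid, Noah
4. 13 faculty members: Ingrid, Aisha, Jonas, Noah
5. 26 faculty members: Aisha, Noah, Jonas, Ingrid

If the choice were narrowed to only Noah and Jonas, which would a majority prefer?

Noah

Voters preferring Noah to Jonas: 58; preferring Jonas to Noah: 43.
Noah wins the head-to-head.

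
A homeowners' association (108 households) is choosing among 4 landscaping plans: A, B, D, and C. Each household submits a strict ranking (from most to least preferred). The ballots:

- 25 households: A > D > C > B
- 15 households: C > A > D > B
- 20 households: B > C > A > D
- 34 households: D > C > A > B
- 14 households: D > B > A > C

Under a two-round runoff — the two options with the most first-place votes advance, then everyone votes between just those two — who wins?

Round 1 first-place votes: A 25, B 20, D 48, C 15.
D and A advance.
Runoff: D is preferred to A by 48 voters; A by 60.
A wins the runoff.

A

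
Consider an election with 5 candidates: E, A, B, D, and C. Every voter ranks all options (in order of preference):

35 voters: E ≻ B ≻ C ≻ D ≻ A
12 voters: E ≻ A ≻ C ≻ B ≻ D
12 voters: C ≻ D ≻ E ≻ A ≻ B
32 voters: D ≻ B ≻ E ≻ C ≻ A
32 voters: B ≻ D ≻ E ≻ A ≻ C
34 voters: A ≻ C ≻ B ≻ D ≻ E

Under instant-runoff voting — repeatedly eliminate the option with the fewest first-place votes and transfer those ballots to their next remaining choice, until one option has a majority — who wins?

Round 1: E 47, A 34, B 32, D 32, C 12. Eliminate C.
Round 2: E 47, A 34, B 32, D 44. Eliminate B.
Round 3: E 47, A 34, D 76. Eliminate A.
Round 4: E 47, D 110. D has a majority.

D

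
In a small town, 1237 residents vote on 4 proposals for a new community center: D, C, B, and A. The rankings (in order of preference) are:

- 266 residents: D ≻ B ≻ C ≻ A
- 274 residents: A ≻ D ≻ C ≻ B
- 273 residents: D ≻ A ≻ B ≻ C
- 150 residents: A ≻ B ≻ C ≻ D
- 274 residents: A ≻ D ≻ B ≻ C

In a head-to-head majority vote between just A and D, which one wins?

A

Voters preferring A to D: 698; preferring D to A: 539.
A wins the head-to-head.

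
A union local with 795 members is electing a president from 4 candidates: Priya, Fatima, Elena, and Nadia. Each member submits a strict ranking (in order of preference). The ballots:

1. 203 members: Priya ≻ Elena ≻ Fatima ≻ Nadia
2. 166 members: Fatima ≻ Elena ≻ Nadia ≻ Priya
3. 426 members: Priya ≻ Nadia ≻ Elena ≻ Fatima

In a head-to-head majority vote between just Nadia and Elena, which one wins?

Voters preferring Nadia to Elena: 426; preferring Elena to Nadia: 369.
Nadia wins the head-to-head.

Nadia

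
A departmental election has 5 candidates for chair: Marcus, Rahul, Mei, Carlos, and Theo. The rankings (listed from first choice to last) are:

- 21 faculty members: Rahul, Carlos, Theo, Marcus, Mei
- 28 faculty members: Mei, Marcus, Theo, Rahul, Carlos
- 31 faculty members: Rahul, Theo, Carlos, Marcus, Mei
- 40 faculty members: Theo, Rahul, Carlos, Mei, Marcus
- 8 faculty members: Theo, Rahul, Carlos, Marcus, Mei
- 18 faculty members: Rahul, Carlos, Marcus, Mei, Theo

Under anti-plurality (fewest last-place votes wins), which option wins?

Rahul

Last-place votes: Marcus 40, Rahul 0, Mei 60, Carlos 28, Theo 18.
Rahul is ranked last by the fewest voters, so Rahul wins.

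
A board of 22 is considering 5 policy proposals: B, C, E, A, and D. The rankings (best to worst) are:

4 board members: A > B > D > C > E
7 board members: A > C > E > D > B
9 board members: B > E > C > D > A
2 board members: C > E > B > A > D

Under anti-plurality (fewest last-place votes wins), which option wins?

Last-place votes: B 7, C 0, E 4, A 9, D 2.
C is ranked last by the fewest voters, so C wins.

C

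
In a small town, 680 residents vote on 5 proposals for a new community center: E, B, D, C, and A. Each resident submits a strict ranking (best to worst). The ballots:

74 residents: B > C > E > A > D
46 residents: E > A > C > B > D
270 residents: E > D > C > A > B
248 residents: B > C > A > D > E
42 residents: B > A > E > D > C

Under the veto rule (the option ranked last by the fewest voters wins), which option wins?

A

Last-place votes: E 248, B 270, D 120, C 42, A 0.
A is ranked last by the fewest voters, so A wins.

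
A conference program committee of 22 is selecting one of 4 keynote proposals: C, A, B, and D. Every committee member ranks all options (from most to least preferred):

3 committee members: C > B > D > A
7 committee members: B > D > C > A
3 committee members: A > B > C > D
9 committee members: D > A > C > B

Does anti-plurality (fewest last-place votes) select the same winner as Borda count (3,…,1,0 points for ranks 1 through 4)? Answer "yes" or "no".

Anti-plurality — last-place votes: C 0, A 10, B 9, D 3. Winner: C.
Borda — scores: C 28, A 27, B 33, D 44. Winner: D.
The two methods disagree.

no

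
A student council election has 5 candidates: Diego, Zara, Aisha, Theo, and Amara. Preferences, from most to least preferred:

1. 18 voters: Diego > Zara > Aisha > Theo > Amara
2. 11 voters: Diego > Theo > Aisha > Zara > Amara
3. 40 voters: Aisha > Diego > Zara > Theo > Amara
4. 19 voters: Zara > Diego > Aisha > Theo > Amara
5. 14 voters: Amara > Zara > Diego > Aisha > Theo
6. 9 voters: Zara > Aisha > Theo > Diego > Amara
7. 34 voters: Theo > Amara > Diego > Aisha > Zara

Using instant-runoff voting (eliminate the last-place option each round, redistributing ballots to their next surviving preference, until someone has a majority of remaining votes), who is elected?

Round 1: Diego 29, Zara 28, Aisha 40, Theo 34, Amara 14. Eliminate Amara.
Round 2: Diego 29, Zara 42, Aisha 40, Theo 34. Eliminate Diego.
Round 3: Zara 60, Aisha 40, Theo 45. Eliminate Aisha.
Round 4: Zara 100, Theo 45. Zara has a majority.

Zara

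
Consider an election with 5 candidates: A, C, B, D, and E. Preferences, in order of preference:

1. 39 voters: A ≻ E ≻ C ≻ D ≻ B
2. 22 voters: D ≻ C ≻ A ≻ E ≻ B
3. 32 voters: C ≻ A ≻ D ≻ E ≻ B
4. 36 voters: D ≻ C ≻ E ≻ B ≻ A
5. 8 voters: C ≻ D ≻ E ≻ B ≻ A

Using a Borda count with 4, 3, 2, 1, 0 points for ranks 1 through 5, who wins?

C

A: 39·4 + 22·2 + 32·3 + 36·0 + 8·0 = 296
C: 39·2 + 22·3 + 32·4 + 36·3 + 8·4 = 412
B: 39·0 + 22·0 + 32·0 + 36·1 + 8·1 = 44
D: 39·1 + 22·4 + 32·2 + 36·4 + 8·3 = 359
E: 39·3 + 22·1 + 32·1 + 36·2 + 8·2 = 259
C has the highest Borda score (412).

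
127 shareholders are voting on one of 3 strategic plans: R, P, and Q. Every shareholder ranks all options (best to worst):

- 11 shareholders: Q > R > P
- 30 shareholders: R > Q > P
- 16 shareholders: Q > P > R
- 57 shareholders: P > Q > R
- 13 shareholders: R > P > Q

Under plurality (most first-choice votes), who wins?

First-place votes: R 43, P 57, Q 27.
P has the most first-place votes.

P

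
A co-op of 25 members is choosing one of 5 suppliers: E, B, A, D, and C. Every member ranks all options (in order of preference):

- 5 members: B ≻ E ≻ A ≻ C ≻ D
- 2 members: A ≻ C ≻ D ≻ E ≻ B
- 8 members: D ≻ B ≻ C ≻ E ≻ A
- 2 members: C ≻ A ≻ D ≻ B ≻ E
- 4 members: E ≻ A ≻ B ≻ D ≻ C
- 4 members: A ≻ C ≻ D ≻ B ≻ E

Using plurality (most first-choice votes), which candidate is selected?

D

First-place votes: E 4, B 5, A 6, D 8, C 2.
D has the most first-place votes.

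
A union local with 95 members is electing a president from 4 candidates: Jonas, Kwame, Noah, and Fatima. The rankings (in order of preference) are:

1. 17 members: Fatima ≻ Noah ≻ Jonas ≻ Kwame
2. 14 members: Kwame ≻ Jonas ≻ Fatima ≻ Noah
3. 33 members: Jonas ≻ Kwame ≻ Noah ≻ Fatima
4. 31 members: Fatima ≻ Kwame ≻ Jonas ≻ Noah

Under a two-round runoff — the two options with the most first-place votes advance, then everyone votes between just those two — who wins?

Round 1 first-place votes: Jonas 33, Kwame 14, Noah 0, Fatima 48.
Fatima and Jonas advance.
Runoff: Fatima is preferred to Jonas by 48 voters; Jonas by 47.
Fatima wins the runoff.

Fatima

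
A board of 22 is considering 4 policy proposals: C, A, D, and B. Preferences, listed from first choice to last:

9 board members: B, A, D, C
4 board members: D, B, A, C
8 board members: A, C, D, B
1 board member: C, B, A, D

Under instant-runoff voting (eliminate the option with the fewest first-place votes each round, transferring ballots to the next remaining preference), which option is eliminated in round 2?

Round 1: C 1, A 8, D 4, B 9. Eliminate C.
Round 2: A 8, D 4, B 10. Eliminate D.

D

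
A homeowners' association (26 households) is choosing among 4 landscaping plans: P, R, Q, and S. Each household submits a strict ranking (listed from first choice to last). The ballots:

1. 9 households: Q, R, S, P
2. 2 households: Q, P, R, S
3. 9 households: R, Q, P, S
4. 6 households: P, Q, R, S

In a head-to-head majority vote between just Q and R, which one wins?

Voters preferring Q to R: 17; preferring R to Q: 9.
Q wins the head-to-head.

Q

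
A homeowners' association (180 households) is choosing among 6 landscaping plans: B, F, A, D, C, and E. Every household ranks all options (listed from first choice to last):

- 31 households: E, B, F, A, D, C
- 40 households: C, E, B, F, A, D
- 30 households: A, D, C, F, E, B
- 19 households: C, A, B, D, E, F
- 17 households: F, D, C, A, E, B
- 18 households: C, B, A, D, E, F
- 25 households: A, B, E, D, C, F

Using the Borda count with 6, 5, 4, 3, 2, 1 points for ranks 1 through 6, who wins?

C

B: 31·5 + 40·4 + 30·1 + 19·4 + 17·1 + 18·5 + 25·5 = 653
F: 31·4 + 40·3 + 30·3 + 19·1 + 17·6 + 18·1 + 25·1 = 498
A: 31·3 + 40·2 + 30·6 + 19·5 + 17·3 + 18·4 + 25·6 = 721
D: 31·2 + 40·1 + 30·5 + 19·3 + 17·5 + 18·3 + 25·3 = 523
C: 31·1 + 40·6 + 30·4 + 19·6 + 17·4 + 18·6 + 25·2 = 731
E: 31·6 + 40·5 + 30·2 + 19·2 + 17·2 + 18·2 + 25·4 = 654
C has the highest Borda score (731).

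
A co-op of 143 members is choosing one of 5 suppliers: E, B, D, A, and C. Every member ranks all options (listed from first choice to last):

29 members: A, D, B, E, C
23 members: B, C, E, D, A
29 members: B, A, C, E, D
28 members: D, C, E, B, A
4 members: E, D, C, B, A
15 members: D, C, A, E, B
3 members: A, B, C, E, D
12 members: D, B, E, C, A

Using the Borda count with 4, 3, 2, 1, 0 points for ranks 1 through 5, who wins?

E: 29·1 + 23·2 + 29·1 + 28·2 + 4·4 + 15·1 + 3·1 + 12·2 = 218
B: 29·2 + 23·4 + 29·4 + 28·1 + 4·1 + 15·0 + 3·3 + 12·3 = 343
D: 29·3 + 23·1 + 29·0 + 28·4 + 4·3 + 15·4 + 3·0 + 12·4 = 342
A: 29·4 + 23·0 + 29·3 + 28·0 + 4·0 + 15·2 + 3·4 + 12·0 = 245
C: 29·0 + 23·3 + 29·2 + 28·3 + 4·2 + 15·3 + 3·2 + 12·1 = 282
B has the highest Borda score (343).

B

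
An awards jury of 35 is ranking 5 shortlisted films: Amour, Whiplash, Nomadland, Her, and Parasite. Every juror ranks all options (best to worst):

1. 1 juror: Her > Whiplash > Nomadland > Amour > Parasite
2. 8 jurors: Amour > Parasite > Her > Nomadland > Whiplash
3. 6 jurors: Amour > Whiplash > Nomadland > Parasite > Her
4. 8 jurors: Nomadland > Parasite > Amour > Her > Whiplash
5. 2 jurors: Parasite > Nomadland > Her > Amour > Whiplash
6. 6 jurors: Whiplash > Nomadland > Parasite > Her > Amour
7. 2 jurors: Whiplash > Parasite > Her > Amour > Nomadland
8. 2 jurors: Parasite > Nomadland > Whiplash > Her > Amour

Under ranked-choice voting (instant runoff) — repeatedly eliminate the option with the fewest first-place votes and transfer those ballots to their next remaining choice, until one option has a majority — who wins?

Round 1: Amour 14, Whiplash 8, Nomadland 8, Her 1, Parasite 4. Eliminate Her.
Round 2: Amour 14, Whiplash 9, Nomadland 8, Parasite 4. Eliminate Parasite.
Round 3: Amour 14, Whiplash 9, Nomadland 12. Eliminate Whiplash.
Round 4: Amour 16, Nomadland 19. Nomadland has a majority.

Nomadland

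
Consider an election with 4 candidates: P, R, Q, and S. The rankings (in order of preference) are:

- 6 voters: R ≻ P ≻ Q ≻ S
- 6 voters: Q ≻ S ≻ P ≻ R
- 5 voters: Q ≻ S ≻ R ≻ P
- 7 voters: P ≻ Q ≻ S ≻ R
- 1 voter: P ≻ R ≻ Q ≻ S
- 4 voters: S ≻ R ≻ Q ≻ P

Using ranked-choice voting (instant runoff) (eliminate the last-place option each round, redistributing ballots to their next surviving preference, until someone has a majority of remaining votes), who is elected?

Round 1: P 8, R 6, Q 11, S 4. Eliminate S.
Round 2: P 8, R 10, Q 11. Eliminate P.
Round 3: R 11, Q 18. Q has a majority.

Q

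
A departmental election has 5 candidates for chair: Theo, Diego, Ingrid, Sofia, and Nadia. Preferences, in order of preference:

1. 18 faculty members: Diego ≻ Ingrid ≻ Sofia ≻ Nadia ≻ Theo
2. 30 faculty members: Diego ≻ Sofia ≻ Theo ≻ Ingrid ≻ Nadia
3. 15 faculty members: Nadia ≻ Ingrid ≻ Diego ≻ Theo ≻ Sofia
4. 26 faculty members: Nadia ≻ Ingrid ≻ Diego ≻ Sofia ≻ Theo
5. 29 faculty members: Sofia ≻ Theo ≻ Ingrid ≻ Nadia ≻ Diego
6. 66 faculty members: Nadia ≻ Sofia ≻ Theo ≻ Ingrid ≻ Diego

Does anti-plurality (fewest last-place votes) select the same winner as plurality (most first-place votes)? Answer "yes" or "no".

Anti-plurality — last-place votes: Theo 44, Diego 95, Ingrid 0, Sofia 15, Nadia 30. Winner: Ingrid.
Plurality — first-place votes: Theo 0, Diego 48, Ingrid 0, Sofia 29, Nadia 107. Winner: Nadia.
The two methods disagree.

no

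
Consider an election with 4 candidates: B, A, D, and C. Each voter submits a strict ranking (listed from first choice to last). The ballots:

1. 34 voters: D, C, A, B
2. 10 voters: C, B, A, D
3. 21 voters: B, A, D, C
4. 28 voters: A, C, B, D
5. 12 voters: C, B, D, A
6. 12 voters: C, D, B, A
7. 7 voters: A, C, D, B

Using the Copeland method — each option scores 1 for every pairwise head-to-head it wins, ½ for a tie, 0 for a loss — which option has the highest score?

B: beats D; loses to A and C → score 1.
A: beats B and D; loses to C → score 2.
D: loses to B, A, and C → score 0.
C: beats B, A, and D → score 3.
C has the best pairwise record.

C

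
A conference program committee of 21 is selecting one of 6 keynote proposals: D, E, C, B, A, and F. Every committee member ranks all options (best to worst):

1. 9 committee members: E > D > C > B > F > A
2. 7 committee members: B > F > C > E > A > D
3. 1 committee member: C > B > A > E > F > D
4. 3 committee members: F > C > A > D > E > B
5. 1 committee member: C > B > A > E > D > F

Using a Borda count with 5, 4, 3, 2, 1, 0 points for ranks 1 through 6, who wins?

D: 9·4 + 7·0 + 1·0 + 3·2 + 1·1 = 43
E: 9·5 + 7·2 + 1·2 + 3·1 + 1·2 = 66
C: 9·3 + 7·3 + 1·5 + 3·4 + 1·5 = 70
B: 9·2 + 7·5 + 1·4 + 3·0 + 1·4 = 61
A: 9·0 + 7·1 + 1·3 + 3·3 + 1·3 = 22
F: 9·1 + 7·4 + 1·1 + 3·5 + 1·0 = 53
C has the highest Borda score (70).

C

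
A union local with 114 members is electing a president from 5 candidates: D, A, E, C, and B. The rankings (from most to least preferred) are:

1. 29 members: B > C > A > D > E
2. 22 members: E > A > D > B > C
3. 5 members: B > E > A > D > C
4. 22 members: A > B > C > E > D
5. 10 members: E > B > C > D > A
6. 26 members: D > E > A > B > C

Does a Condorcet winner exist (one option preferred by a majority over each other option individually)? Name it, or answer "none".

E

E vs D: 59–55 for E.
E vs A: 63–51 for E.
E vs C: 63–51 for E.
E vs B: 58–56 for E.
E beats every other option head-to-head.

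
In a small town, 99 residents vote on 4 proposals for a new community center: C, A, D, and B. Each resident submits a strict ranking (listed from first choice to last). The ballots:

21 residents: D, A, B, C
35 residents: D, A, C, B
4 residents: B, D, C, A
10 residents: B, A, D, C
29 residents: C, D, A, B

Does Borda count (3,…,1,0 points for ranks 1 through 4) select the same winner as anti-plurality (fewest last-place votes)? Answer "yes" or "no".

yes

Borda — scores: C 126, A 161, D 244, B 63. Winner: D.
Anti-plurality — last-place votes: C 31, A 4, D 0, B 64. Winner: D.
The two methods agree.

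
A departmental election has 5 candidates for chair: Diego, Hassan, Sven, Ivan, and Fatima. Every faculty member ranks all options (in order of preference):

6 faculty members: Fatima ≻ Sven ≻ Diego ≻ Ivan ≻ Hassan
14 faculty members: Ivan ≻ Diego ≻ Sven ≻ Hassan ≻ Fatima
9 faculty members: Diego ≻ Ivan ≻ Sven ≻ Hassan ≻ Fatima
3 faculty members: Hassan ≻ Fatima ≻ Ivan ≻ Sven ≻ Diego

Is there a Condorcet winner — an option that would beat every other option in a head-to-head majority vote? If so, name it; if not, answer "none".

Ivan

Ivan vs Diego: 17–15 for Ivan.
Ivan vs Hassan: 29–3 for Ivan.
Ivan vs Sven: 26–6 for Ivan.
Ivan vs Fatima: 23–9 for Ivan.
Ivan beats every other option head-to-head.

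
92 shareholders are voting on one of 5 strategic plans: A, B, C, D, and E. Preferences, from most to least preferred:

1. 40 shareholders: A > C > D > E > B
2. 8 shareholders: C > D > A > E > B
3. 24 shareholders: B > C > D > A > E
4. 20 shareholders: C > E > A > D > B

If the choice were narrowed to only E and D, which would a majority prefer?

D

Voters preferring E to D: 20; preferring D to E: 72.
D wins the head-to-head.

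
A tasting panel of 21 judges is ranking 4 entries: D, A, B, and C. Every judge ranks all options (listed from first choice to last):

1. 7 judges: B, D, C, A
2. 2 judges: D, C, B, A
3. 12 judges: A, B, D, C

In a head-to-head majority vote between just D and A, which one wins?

A

Voters preferring D to A: 9; preferring A to D: 12.
A wins the head-to-head.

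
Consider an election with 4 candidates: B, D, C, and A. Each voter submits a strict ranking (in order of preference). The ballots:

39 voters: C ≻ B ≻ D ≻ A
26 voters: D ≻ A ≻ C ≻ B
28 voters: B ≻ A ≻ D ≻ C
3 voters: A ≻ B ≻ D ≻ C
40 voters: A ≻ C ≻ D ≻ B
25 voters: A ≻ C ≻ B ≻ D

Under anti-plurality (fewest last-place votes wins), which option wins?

Last-place votes: B 66, D 25, C 31, A 39.
D is ranked last by the fewest voters, so D wins.

D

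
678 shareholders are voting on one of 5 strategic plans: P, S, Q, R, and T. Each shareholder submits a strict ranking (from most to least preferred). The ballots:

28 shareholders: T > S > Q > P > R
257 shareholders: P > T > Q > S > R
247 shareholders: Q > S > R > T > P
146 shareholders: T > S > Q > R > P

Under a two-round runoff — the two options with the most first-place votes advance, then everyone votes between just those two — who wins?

Q

Round 1 first-place votes: P 257, S 0, Q 247, R 0, T 174.
P and Q advance.
Runoff: P is preferred to Q by 257 voters; Q by 421.
Q wins the runoff.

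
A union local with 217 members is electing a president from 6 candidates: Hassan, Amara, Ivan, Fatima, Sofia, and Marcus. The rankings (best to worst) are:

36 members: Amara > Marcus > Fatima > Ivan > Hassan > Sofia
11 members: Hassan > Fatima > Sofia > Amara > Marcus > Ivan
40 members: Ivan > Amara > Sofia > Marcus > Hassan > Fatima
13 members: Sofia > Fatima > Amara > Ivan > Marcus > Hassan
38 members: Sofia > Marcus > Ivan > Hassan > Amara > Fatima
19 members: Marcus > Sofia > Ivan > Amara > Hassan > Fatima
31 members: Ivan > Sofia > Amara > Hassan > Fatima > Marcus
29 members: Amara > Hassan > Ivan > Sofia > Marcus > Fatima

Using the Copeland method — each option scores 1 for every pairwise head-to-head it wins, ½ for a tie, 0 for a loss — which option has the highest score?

Ivan

Hassan: beats Fatima; loses to Amara, Ivan, Sofia, and Marcus → score 1.
Amara: beats Hassan, Fatima, and Marcus; loses to Ivan and Sofia → score 3.
Ivan: beats Hassan, Amara, Fatima, Sofia, and Marcus → score 5.
Fatima: loses to Hassan, Amara, Ivan, Sofia, and Marcus → score 0.
Sofia: beats Hassan, Amara, Fatima, and Marcus; loses to Ivan → score 4.
Marcus: beats Hassan and Fatima; loses to Amara, Ivan, and Sofia → score 2.
Ivan has the best pairwise record.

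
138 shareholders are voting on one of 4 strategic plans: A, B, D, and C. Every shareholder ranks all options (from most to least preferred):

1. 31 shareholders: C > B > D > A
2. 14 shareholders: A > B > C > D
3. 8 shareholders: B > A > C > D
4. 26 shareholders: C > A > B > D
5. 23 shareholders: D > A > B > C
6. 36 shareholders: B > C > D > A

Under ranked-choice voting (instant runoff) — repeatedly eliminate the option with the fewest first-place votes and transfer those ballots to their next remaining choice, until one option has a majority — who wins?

B

Round 1: A 14, B 44, D 23, C 57. Eliminate A.
Round 2: B 58, D 23, C 57. Eliminate D.
Round 3: B 81, C 57. B has a majority.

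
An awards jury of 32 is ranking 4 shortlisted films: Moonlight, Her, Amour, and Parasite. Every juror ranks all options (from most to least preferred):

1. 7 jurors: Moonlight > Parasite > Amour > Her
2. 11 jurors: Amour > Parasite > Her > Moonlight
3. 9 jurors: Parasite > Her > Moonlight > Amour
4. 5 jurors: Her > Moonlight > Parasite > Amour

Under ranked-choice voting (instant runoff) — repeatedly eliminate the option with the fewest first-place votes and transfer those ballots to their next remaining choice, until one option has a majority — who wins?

Moonlight

Round 1: Moonlight 7, Her 5, Amour 11, Parasite 9. Eliminate Her.
Round 2: Moonlight 12, Amour 11, Parasite 9. Eliminate Parasite.
Round 3: Moonlight 21, Amour 11. Moonlight has a majority.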